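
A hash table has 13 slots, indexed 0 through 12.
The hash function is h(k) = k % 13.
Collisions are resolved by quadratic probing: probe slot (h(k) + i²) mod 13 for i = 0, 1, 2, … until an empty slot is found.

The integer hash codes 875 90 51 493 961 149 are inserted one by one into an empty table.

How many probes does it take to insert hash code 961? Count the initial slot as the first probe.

875 hashes to 4; slot 4 is free -> place at 4.
90 hashes to 12; slot 12 is free -> place at 12.
51 hashes to 12; 12 taken -> place at 0.
493 hashes to 12; 12,0 taken -> place at 3.
961 hashes to 12; 12,0,3 taken -> place at 8.
149 hashes to 6; slot 6 is free -> place at 6.
Table: [51, -, -, 493, 875, -, 149, -, 961, -, -, -, 90]

4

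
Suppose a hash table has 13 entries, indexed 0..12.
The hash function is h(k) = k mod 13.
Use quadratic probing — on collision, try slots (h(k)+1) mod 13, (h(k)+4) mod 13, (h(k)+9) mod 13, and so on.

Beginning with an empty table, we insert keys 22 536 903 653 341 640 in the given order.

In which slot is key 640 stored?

12

Insert 22: h=9, slot 9 empty → index 9.
Insert 536: h=3, slot 3 empty → index 3.
Insert 903: h=6, slot 6 empty → index 6.
Insert 653: h=3, slot 3 occupied → index 4.
Insert 341: h=3, slots 3,4 occupied → index 7.
Insert 640: h=3, slots 3,4,7 occupied → index 12.
Table: [-, -, -, 536, 653, -, 903, 341, -, 22, -, -, 640]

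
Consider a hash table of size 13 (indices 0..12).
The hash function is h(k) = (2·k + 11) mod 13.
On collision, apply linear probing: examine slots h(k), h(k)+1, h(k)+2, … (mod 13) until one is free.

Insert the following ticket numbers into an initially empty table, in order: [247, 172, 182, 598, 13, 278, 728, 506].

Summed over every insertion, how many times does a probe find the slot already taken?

10

247: h=11 => slot 11
172: h=4 => slot 4
182: h=11, probe 11,12 => slot 12
598: h=11, probe 11,12,0 => slot 0
13: h=11, probe 11,12,0,1 => slot 1
278: h=8 => slot 8
728: h=11, probe 11,12,0,1,2 => slot 2
506: h=9 => slot 9
Table: [598, 13, 728, ., 172, ., ., ., 278, 506, ., 247, 182]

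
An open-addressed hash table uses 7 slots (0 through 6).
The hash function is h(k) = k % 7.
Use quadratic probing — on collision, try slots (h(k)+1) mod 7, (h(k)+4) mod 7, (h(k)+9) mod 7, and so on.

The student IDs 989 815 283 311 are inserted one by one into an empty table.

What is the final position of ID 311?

0

Insert 989: h=2, slot 2 empty -> index 2.
Insert 815: h=3, slot 3 empty -> index 3.
Insert 283: h=3, slot 3 occupied -> index 4.
Insert 311: h=3, slots 3,4 occupied -> index 0.
Table: [311, ∅, 989, 815, 283, ∅, ∅]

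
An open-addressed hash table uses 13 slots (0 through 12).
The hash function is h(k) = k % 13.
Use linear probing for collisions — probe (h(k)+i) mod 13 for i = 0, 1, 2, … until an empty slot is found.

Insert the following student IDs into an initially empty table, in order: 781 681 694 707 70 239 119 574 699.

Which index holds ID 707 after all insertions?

7

781: h=1 → slot 1
681: h=5 → slot 5
694: h=5, probe 5,6 → slot 6
707: h=5, probe 5,6,7 → slot 7
70: h=5, probe 5,6,7,8 → slot 8
239: h=5, probe 5,6,7,8,9 → slot 9
119: h=2 → slot 2
574: h=2, probe 2,3 → slot 3
699: h=10 → slot 10
Table: [., 781, 119, 574, ., 681, 694, 707, 70, 239, 699, ., .]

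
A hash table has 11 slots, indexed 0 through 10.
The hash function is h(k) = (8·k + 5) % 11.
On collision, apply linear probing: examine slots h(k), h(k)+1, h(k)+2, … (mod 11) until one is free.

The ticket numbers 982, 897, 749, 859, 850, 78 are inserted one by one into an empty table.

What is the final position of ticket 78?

Insert 982: h=7, slot 7 empty => index 7.
Insert 897: h=9, slot 9 empty => index 9.
Insert 749: h=2, slot 2 empty => index 2.
Insert 859: h=2, slot 2 occupied => index 3.
Insert 850: h=7, slot 7 occupied => index 8.
Insert 78: h=2, slots 2,3 occupied => index 4.
Table: [_, _, 749, 859, 78, _, _, 982, 850, 897, _]

4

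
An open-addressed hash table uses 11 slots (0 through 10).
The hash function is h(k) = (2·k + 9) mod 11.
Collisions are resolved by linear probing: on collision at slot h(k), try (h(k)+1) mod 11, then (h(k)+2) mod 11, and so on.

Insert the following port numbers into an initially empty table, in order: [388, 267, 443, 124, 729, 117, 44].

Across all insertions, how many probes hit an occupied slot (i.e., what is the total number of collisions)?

10

Insert 388: h=4, slot 4 empty → index 4.
Insert 267: h=4, slot 4 occupied → index 5.
Insert 443: h=4, slots 4,5 occupied → index 6.
Insert 124: h=4, slots 4,5,6 occupied → index 7.
Insert 729: h=4, slots 4,5,6,7 occupied → index 8.
Insert 117: h=1, slot 1 empty → index 1.
Insert 44: h=9, slot 9 empty → index 9.
Table: [_, 117, _, _, 388, 267, 443, 124, 729, 44, _]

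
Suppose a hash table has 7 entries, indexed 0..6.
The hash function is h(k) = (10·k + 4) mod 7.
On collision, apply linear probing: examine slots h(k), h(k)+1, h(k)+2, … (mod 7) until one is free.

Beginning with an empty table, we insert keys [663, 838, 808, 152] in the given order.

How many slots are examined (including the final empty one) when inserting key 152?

4

Insert 663: h=5, slot 5 empty -> index 5.
Insert 838: h=5, slot 5 occupied -> index 6.
Insert 808: h=6, slot 6 occupied -> index 0.
Insert 152: h=5, slots 5,6,0 occupied -> index 1.
Table: [808, 152, -, -, -, 663, 838]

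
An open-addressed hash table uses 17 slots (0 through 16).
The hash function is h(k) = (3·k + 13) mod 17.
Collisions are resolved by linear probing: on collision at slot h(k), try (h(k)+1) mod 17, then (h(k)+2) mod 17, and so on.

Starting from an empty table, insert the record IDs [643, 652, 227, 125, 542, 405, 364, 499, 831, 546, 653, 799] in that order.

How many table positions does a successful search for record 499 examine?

5

Insert 643: h=4, slot 4 empty -> index 4.
Insert 652: h=14, slot 14 empty -> index 14.
Insert 227: h=14, slot 14 occupied -> index 15.
Insert 125: h=14, slots 14,15 occupied -> index 16.
Insert 542: h=7, slot 7 empty -> index 7.
Insert 405: h=4, slot 4 occupied -> index 5.
Insert 364: h=0, slot 0 empty -> index 0.
Insert 499: h=14, slots 14,15,16,0 occupied -> index 1.
Insert 831: h=7, slot 7 occupied -> index 8.
Insert 546: h=2, slot 2 empty -> index 2.
Insert 653: h=0, slots 0,1,2 occupied -> index 3.
Insert 799: h=13, slot 13 empty -> index 13.
Table: [364, 499, 546, 653, 643, 405, ∅, 542, 831, ∅, ∅, ∅, ∅, 799, 652, 227, 125]
Lookup 499: h=14, probe 14,15,16,0,1 → found at 1.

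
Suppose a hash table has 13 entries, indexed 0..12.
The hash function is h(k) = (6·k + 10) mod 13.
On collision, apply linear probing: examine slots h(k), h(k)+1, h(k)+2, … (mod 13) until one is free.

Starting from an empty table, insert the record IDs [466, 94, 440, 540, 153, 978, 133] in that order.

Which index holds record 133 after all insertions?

466 hashes to 11; slot 11 is free => place at 11.
94 hashes to 2; slot 2 is free => place at 2.
440 hashes to 11; 11 taken => place at 12.
540 hashes to 0; slot 0 is free => place at 0.
153 hashes to 5; slot 5 is free => place at 5.
978 hashes to 2; 2 taken => place at 3.
133 hashes to 2; 2,3 taken => place at 4.
Table: [540, -, 94, 978, 133, 153, -, -, -, -, -, 466, 440]

4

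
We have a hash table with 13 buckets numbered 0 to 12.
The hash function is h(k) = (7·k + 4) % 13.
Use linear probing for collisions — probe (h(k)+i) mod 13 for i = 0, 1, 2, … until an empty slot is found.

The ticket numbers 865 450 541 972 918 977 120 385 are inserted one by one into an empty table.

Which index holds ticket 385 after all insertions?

Insert 865: h=1, slot 1 empty -> index 1.
Insert 450: h=8, slot 8 empty -> index 8.
Insert 541: h=8, slot 8 occupied -> index 9.
Insert 972: h=9, slot 9 occupied -> index 10.
Insert 918: h=8, slots 8,9,10 occupied -> index 11.
Insert 977: h=5, slot 5 empty -> index 5.
Insert 120: h=12, slot 12 empty -> index 12.
Insert 385: h=8, slots 8,9,10,11,12 occupied -> index 0.
Table: [385, 865, ∅, ∅, ∅, 977, ∅, ∅, 450, 541, 972, 918, 120]

0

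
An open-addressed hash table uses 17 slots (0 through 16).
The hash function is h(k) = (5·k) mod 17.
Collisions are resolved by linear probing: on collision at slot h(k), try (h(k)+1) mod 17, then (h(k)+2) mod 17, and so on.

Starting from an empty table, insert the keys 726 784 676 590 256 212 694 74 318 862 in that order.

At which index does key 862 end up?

726 hashes to 9; slot 9 is free => place at 9.
784 hashes to 10; slot 10 is free => place at 10.
676 hashes to 14; slot 14 is free => place at 14.
590 hashes to 9; 9,10 taken => place at 11.
256 hashes to 5; slot 5 is free => place at 5.
212 hashes to 6; slot 6 is free => place at 6.
694 hashes to 2; slot 2 is free => place at 2.
74 hashes to 13; slot 13 is free => place at 13.
318 hashes to 9; 9,10,11 taken => place at 12.
862 hashes to 9; 9,10,11,12,13,14 taken => place at 15.
Table: [—, —, 694, —, —, 256, 212, —, —, 726, 784, 590, 318, 74, 676, 862, —]

15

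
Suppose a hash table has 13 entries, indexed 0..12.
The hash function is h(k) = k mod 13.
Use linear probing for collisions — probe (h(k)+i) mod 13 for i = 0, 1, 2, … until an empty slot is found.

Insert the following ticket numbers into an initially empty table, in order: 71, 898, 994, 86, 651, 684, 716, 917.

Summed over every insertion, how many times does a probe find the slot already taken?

Insert 71: h=6, slot 6 empty -> index 6.
Insert 898: h=1, slot 1 empty -> index 1.
Insert 994: h=6, slot 6 occupied -> index 7.
Insert 86: h=8, slot 8 empty -> index 8.
Insert 651: h=1, slot 1 occupied -> index 2.
Insert 684: h=8, slot 8 occupied -> index 9.
Insert 716: h=1, slots 1,2 occupied -> index 3.
Insert 917: h=7, slots 7,8,9 occupied -> index 10.
Table: [∅, 898, 651, 716, ∅, ∅, 71, 994, 86, 684, 917, ∅, ∅]

8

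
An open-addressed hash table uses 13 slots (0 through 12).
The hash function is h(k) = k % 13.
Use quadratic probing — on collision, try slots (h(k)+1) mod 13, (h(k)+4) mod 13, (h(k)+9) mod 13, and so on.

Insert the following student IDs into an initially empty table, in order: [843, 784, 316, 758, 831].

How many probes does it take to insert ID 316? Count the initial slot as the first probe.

2

843: h=11 -> slot 11
784: h=4 -> slot 4
316: h=4, probe 4,5 -> slot 5
758: h=4, probe 4,5,8 -> slot 8
831: h=12 -> slot 12
Table: [., ., ., ., 784, 316, ., ., 758, ., ., 843, 831]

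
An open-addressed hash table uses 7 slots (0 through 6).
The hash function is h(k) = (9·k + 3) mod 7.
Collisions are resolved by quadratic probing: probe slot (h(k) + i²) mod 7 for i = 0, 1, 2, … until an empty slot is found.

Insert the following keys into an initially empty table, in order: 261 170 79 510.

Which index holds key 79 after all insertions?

4

261: h=0 -> slot 0
170: h=0, probe 0,1 -> slot 1
79: h=0, probe 0,1,4 -> slot 4
510: h=1, probe 1,2 -> slot 2
Table: [261, 170, 510, —, 79, —, —]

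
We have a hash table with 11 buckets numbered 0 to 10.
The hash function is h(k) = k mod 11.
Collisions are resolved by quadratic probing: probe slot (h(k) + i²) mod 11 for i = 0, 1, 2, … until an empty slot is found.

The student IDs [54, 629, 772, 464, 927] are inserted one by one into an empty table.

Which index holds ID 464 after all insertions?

54 hashes to 10; slot 10 is free => place at 10.
629 hashes to 2; slot 2 is free => place at 2.
772 hashes to 2; 2 taken => place at 3.
464 hashes to 2; 2,3 taken => place at 6.
927 hashes to 3; 3 taken => place at 4.
Table: [., ., 629, 772, 927, ., 464, ., ., ., 54]

6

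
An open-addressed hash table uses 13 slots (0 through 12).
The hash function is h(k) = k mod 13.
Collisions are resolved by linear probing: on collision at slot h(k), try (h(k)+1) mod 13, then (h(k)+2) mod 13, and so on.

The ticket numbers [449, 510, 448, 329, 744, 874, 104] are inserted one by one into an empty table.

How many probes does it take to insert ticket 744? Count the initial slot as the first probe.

3

449 hashes to 7; slot 7 is free → place at 7.
510 hashes to 3; slot 3 is free → place at 3.
448 hashes to 6; slot 6 is free → place at 6.
329 hashes to 4; slot 4 is free → place at 4.
744 hashes to 3; 3,4 taken → place at 5.
874 hashes to 3; 3,4,5,6,7 taken → place at 8.
104 hashes to 0; slot 0 is free → place at 0.
Table: [104, ∅, ∅, 510, 329, 744, 448, 449, 874, ∅, ∅, ∅, ∅]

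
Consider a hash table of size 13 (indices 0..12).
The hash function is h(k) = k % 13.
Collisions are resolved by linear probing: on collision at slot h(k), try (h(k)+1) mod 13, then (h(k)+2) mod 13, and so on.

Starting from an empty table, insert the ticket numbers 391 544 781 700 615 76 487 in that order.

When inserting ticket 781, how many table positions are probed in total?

2

391 hashes to 1; slot 1 is free => place at 1.
544 hashes to 11; slot 11 is free => place at 11.
781 hashes to 1; 1 taken => place at 2.
700 hashes to 11; 11 taken => place at 12.
615 hashes to 4; slot 4 is free => place at 4.
76 hashes to 11; 11,12 taken => place at 0.
487 hashes to 6; slot 6 is free => place at 6.
Table: [76, 391, 781, _, 615, _, 487, _, _, _, _, 544, 700]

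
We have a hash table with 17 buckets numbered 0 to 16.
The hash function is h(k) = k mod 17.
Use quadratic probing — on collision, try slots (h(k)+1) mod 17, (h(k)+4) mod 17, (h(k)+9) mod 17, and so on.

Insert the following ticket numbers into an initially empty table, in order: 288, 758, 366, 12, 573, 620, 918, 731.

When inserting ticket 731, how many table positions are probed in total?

2

288: h=16 → slot 16
758: h=10 → slot 10
366: h=9 → slot 9
12: h=12 → slot 12
573: h=12, probe 12,13 → slot 13
620: h=8 → slot 8
918: h=0 → slot 0
731: h=0, probe 0,1 → slot 1
Table: [918, 731, -, -, -, -, -, -, 620, 366, 758, -, 12, 573, -, -, 288]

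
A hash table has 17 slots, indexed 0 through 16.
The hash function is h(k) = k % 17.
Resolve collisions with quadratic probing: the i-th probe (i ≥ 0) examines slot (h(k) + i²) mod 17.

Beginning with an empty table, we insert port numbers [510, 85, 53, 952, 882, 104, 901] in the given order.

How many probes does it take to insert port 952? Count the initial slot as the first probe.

Insert 510: h=0, slot 0 empty → index 0.
Insert 85: h=0, slot 0 occupied → index 1.
Insert 53: h=2, slot 2 empty → index 2.
Insert 952: h=0, slots 0,1 occupied → index 4.
Insert 882: h=15, slot 15 empty → index 15.
Insert 104: h=2, slot 2 occupied → index 3.
Insert 901: h=0, slots 0,1,4 occupied → index 9.
Table: [510, 85, 53, 104, 952, —, —, —, —, 901, —, —, —, —, —, 882, —]

3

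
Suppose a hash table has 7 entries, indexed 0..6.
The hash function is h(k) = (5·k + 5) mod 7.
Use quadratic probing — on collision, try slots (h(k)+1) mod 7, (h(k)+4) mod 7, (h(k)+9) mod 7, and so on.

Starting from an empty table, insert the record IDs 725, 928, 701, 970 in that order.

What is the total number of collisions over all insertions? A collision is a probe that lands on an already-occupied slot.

3

725: h=4 => slot 4
928: h=4, probe 4,5 => slot 5
701: h=3 => slot 3
970: h=4, probe 4,5,1 => slot 1
Table: [∅, 970, ∅, 701, 725, 928, ∅]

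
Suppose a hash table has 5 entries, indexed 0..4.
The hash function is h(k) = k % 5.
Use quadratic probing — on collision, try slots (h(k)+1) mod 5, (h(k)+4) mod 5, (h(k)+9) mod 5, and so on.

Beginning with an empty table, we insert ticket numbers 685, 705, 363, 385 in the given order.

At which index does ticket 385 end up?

Insert 685: h=0, slot 0 empty => index 0.
Insert 705: h=0, slot 0 occupied => index 1.
Insert 363: h=3, slot 3 empty => index 3.
Insert 385: h=0, slots 0,1 occupied => index 4.
Table: [685, 705, -, 363, 385]

4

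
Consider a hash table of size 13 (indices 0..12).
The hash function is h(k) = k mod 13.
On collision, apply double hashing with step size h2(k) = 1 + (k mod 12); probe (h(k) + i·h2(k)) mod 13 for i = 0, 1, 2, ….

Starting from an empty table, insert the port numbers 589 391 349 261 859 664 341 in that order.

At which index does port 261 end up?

8

Insert 589: h=4, slot 4 empty -> index 4.
Insert 391: h=1, slot 1 empty -> index 1.
Insert 349: h=11, slot 11 empty -> index 11.
Insert 261: h=1, h2=10, slots 1,11 occupied -> index 8.
Insert 859: h=1, h2=8, slot 1 occupied -> index 9.
Insert 664: h=1, h2=5, slot 1 occupied -> index 6.
Insert 341: h=3, slot 3 empty -> index 3.
Table: [., 391, ., 341, 589, ., 664, ., 261, 859, ., 349, .]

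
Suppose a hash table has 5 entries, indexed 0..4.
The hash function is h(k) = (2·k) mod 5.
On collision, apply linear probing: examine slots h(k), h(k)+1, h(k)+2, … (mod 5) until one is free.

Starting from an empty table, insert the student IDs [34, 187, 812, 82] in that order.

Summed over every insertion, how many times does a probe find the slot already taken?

Insert 34: h=3, slot 3 empty → index 3.
Insert 187: h=4, slot 4 empty → index 4.
Insert 812: h=4, slot 4 occupied → index 0.
Insert 82: h=4, slots 4,0 occupied → index 1.
Table: [812, 82, ∅, 34, 187]

3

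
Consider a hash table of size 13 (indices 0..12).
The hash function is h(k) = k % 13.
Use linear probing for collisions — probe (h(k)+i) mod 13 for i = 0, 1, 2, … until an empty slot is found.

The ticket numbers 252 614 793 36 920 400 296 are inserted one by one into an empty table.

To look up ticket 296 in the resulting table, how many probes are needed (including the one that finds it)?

5

252: h=5 => slot 5
614: h=3 => slot 3
793: h=0 => slot 0
36: h=10 => slot 10
920: h=10, probe 10,11 => slot 11
400: h=10, probe 10,11,12 => slot 12
296: h=10, probe 10,11,12,0,1 => slot 1
Table: [793, 296, —, 614, —, 252, —, —, —, —, 36, 920, 400]
Lookup 296: h=10, probe 10,11,12,0,1 → found at 1.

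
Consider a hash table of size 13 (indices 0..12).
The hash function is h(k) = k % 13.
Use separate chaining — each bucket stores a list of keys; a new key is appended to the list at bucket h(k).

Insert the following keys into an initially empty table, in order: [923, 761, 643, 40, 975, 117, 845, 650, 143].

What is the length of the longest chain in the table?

923 → bucket 0
761 → bucket 7
643 → bucket 6
40 → bucket 1
975 → bucket 0 (collision)
117 → bucket 0 (collision)
845 → bucket 0 (collision)
650 → bucket 0 (collision)
143 → bucket 0 (collision)
Final buckets:
0: 923 -> 975 -> 117 -> 845 -> 650 -> 143
1: 40
2: —
3: —
4: —
5: —
6: 643
7: 761
8: —
9: —
10: —
11: —
12: —

6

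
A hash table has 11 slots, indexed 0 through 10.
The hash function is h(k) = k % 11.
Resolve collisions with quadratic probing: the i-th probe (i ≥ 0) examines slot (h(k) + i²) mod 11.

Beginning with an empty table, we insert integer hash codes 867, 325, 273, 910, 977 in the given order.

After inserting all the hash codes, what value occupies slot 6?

325

867: h=9 => slot 9
325: h=6 => slot 6
273: h=9, probe 9,10 => slot 10
910: h=8 => slot 8
977: h=9, probe 9,10,2 => slot 2
Table: [-, -, 977, -, -, -, 325, -, 910, 867, 273]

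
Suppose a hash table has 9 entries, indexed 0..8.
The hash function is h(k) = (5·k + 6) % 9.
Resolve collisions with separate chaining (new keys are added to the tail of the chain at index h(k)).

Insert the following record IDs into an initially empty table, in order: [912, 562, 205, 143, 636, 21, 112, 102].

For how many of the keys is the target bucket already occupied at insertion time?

3

Insert 912: h=3, bucket 3 empty → new chain.
Insert 562: h=8, bucket 8 empty → new chain.
Insert 205: h=5, bucket 5 empty → new chain.
Insert 143: h=1, bucket 1 empty → new chain.
Insert 636: h=0, bucket 0 empty → new chain.
Insert 21: h=3, bucket 3 nonempty → append to chain.
Insert 112: h=8, bucket 8 nonempty → append to chain.
Insert 102: h=3, bucket 3 nonempty → append to chain.
Final buckets:
0: 636
1: 143
2: ∅
3: 912 -> 21 -> 102
4: ∅
5: 205
6: ∅
7: ∅
8: 562 -> 112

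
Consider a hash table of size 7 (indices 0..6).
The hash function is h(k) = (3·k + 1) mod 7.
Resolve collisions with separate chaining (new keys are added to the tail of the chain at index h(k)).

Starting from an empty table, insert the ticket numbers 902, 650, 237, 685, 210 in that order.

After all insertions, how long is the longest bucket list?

4

902 -> bucket 5
650 -> bucket 5 (collision)
237 -> bucket 5 (collision)
685 -> bucket 5 (collision)
210 -> bucket 1
Final buckets:
0: —
1: 210
2: —
3: —
4: —
5: 902 -> 650 -> 237 -> 685
6: —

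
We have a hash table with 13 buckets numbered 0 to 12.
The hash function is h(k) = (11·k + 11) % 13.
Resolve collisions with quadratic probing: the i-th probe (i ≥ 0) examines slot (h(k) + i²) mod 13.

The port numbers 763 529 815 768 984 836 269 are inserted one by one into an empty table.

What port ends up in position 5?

269

763 hashes to 6; slot 6 is free => place at 6.
529 hashes to 6; 6 taken => place at 7.
815 hashes to 6; 6,7 taken => place at 10.
768 hashes to 9; slot 9 is free => place at 9.
984 hashes to 6; 6,7,10 taken => place at 2.
836 hashes to 3; slot 3 is free => place at 3.
269 hashes to 6; 6,7,10,2,9 taken => place at 5.
Table: [_, _, 984, 836, _, 269, 763, 529, _, 768, 815, _, _]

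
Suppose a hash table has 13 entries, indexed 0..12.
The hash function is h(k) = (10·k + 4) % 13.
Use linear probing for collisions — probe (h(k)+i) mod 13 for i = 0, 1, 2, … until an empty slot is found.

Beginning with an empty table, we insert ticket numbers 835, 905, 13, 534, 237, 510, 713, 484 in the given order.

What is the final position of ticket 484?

835 hashes to 8; slot 8 is free -> place at 8.
905 hashes to 6; slot 6 is free -> place at 6.
13 hashes to 4; slot 4 is free -> place at 4.
534 hashes to 1; slot 1 is free -> place at 1.
237 hashes to 8; 8 taken -> place at 9.
510 hashes to 8; 8,9 taken -> place at 10.
713 hashes to 10; 10 taken -> place at 11.
484 hashes to 8; 8,9,10,11 taken -> place at 12.
Table: [., 534, ., ., 13, ., 905, ., 835, 237, 510, 713, 484]

12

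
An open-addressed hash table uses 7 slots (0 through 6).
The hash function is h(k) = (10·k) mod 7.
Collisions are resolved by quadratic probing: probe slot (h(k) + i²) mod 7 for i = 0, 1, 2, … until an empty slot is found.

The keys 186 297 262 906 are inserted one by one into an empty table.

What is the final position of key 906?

186: h=5 => slot 5
297: h=2 => slot 2
262: h=2, probe 2,3 => slot 3
906: h=2, probe 2,3,6 => slot 6
Table: [-, -, 297, 262, -, 186, 906]

6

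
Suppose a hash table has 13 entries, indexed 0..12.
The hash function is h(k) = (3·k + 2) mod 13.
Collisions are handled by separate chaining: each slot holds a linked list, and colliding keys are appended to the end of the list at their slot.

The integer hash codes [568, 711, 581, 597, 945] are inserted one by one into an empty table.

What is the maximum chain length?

568 -> bucket 3
711 -> bucket 3 (collision)
581 -> bucket 3 (collision)
597 -> bucket 12
945 -> bucket 3 (collision)
Final buckets:
0: -
1: -
2: -
3: 568 -> 711 -> 581 -> 945
4: -
5: -
6: -
7: -
8: -
9: -
10: -
11: -
12: 597

4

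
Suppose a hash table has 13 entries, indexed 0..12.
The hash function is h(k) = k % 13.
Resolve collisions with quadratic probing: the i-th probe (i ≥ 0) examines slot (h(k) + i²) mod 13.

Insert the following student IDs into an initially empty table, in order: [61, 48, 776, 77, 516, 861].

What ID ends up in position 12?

Insert 61: h=9, slot 9 empty → index 9.
Insert 48: h=9, slot 9 occupied → index 10.
Insert 776: h=9, slots 9,10 occupied → index 0.
Insert 77: h=12, slot 12 empty → index 12.
Insert 516: h=9, slots 9,10,0 occupied → index 5.
Insert 861: h=3, slot 3 empty → index 3.
Table: [776, -, -, 861, -, 516, -, -, -, 61, 48, -, 77]

77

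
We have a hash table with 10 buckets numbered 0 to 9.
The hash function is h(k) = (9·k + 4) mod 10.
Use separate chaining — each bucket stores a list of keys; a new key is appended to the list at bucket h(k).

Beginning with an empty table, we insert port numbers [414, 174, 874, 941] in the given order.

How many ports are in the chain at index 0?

3

Insert 414: h=0, bucket 0 empty -> new chain.
Insert 174: h=0, bucket 0 nonempty -> append to chain.
Insert 874: h=0, bucket 0 nonempty -> append to chain.
Insert 941: h=3, bucket 3 empty -> new chain.
Final buckets:
0: 414 -> 174 -> 874
1: —
2: —
3: 941
4: —
5: —
6: —
7: —
8: —
9: —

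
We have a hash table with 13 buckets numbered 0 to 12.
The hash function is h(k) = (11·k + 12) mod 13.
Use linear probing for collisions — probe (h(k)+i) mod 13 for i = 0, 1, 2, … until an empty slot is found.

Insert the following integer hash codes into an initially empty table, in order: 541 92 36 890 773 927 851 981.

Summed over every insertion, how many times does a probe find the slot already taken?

6

Insert 541: h=9, slot 9 empty -> index 9.
Insert 92: h=10, slot 10 empty -> index 10.
Insert 36: h=5, slot 5 empty -> index 5.
Insert 890: h=0, slot 0 empty -> index 0.
Insert 773: h=0, slot 0 occupied -> index 1.
Insert 927: h=4, slot 4 empty -> index 4.
Insert 851: h=0, slots 0,1 occupied -> index 2.
Insert 981: h=0, slots 0,1,2 occupied -> index 3.
Table: [890, 773, 851, 981, 927, 36, —, —, —, 541, 92, —, —]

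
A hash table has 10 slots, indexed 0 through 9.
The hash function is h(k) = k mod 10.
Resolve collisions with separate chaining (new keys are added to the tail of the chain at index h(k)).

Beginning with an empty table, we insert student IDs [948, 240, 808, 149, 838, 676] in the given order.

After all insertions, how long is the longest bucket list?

3

Insert 948: h=8, bucket 8 empty → new chain.
Insert 240: h=0, bucket 0 empty → new chain.
Insert 808: h=8, bucket 8 nonempty → append to chain.
Insert 149: h=9, bucket 9 empty → new chain.
Insert 838: h=8, bucket 8 nonempty → append to chain.
Insert 676: h=6, bucket 6 empty → new chain.
Final buckets:
0: 240
1: -
2: -
3: -
4: -
5: -
6: 676
7: -
8: 948 -> 808 -> 838
9: 149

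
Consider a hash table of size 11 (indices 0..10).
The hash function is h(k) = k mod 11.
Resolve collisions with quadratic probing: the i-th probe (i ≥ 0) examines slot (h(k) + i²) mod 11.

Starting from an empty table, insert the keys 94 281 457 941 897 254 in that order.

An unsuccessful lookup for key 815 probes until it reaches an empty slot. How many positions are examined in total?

Insert 94: h=6, slot 6 empty -> index 6.
Insert 281: h=6, slot 6 occupied -> index 7.
Insert 457: h=6, slots 6,7 occupied -> index 10.
Insert 941: h=6, slots 6,7,10 occupied -> index 4.
Insert 897: h=6, slots 6,7,10,4 occupied -> index 0.
Insert 254: h=1, slot 1 empty -> index 1.
Table: [897, 254, _, _, 941, _, 94, 281, _, _, 457]
Lookup 815: h=1, probe 1,2 → slot 2 empty, not found.

2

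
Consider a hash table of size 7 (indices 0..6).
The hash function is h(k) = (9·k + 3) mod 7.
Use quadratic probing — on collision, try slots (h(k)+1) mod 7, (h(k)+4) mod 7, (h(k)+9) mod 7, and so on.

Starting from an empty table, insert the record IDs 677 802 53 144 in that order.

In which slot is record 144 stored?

677: h=6 -> slot 6
802: h=4 -> slot 4
53: h=4, probe 4,5 -> slot 5
144: h=4, probe 4,5,1 -> slot 1
Table: [., 144, ., ., 802, 53, 677]

1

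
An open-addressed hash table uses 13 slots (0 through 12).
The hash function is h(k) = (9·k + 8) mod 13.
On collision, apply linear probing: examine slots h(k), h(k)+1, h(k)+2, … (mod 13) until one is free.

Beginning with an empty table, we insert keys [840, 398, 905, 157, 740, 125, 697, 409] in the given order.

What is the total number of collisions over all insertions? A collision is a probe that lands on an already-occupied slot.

13

840 hashes to 2; slot 2 is free => place at 2.
398 hashes to 2; 2 taken => place at 3.
905 hashes to 2; 2,3 taken => place at 4.
157 hashes to 4; 4 taken => place at 5.
740 hashes to 12; slot 12 is free => place at 12.
125 hashes to 2; 2,3,4,5 taken => place at 6.
697 hashes to 2; 2,3,4,5,6 taken => place at 7.
409 hashes to 10; slot 10 is free => place at 10.
Table: [-, -, 840, 398, 905, 157, 125, 697, -, -, 409, -, 740]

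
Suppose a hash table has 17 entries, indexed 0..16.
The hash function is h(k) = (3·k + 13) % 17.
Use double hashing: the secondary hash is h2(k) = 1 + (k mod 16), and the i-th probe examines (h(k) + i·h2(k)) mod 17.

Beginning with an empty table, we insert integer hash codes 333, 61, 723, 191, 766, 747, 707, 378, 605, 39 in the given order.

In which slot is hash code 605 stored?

333: h=9 -> slot 9
61: h=9, h2=14, probe 9,6 -> slot 6
723: h=6, h2=4, probe 6,10 -> slot 10
191: h=8 -> slot 8
766: h=16 -> slot 16
747: h=10, h2=12, probe 10,5 -> slot 5
707: h=9, h2=4, probe 9,13 -> slot 13
378: h=8, h2=11, probe 8,2 -> slot 2
605: h=9, h2=14, probe 9,6,3 -> slot 3
39: h=11 -> slot 11
Table: [., ., 378, 605, ., 747, 61, ., 191, 333, 723, 39, ., 707, ., ., 766]

3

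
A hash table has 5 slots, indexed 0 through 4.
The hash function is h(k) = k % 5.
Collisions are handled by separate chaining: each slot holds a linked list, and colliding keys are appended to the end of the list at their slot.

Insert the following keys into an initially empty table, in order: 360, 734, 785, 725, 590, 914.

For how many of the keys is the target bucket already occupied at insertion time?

360 → bucket 0
734 → bucket 4
785 → bucket 0 (collision)
725 → bucket 0 (collision)
590 → bucket 0 (collision)
914 → bucket 4 (collision)
Final buckets:
0: 360 -> 785 -> 725 -> 590
1: _
2: _
3: _
4: 734 -> 914

4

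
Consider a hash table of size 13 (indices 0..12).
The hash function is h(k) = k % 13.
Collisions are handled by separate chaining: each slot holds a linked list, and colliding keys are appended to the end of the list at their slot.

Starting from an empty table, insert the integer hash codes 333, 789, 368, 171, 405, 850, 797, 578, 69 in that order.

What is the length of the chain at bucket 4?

333 -> bucket 8
789 -> bucket 9
368 -> bucket 4
171 -> bucket 2
405 -> bucket 2 (collision)
850 -> bucket 5
797 -> bucket 4 (collision)
578 -> bucket 6
69 -> bucket 4 (collision)
Final buckets:
0: .
1: .
2: 171 -> 405
3: .
4: 368 -> 797 -> 69
5: 850
6: 578
7: .
8: 333
9: 789
10: .
11: .
12: .

3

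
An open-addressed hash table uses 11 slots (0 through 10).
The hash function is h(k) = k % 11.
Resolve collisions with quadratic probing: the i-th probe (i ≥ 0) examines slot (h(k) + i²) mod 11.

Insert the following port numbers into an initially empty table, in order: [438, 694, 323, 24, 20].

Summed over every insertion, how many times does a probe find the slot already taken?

438 hashes to 9; slot 9 is free → place at 9.
694 hashes to 1; slot 1 is free → place at 1.
323 hashes to 4; slot 4 is free → place at 4.
24 hashes to 2; slot 2 is free → place at 2.
20 hashes to 9; 9 taken → place at 10.
Table: [_, 694, 24, _, 323, _, _, _, _, 438, 20]

1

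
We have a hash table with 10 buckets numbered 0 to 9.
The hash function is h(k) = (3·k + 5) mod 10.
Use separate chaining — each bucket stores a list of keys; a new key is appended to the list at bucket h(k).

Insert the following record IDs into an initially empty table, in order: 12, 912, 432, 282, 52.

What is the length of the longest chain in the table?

5

Insert 12: h=1, bucket 1 empty -> new chain.
Insert 912: h=1, bucket 1 nonempty -> append to chain.
Insert 432: h=1, bucket 1 nonempty -> append to chain.
Insert 282: h=1, bucket 1 nonempty -> append to chain.
Insert 52: h=1, bucket 1 nonempty -> append to chain.
Final buckets:
0: _
1: 12 -> 912 -> 432 -> 282 -> 52
2: _
3: _
4: _
5: _
6: _
7: _
8: _
9: _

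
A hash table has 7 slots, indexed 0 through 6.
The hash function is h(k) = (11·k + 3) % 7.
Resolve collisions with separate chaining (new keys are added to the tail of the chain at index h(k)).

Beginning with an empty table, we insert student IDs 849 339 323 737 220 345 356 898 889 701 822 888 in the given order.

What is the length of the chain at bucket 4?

4

849 -> bucket 4
339 -> bucket 1
323 -> bucket 0
737 -> bucket 4 (collision)
220 -> bucket 1 (collision)
345 -> bucket 4 (collision)
356 -> bucket 6
898 -> bucket 4 (collision)
889 -> bucket 3
701 -> bucket 0 (collision)
822 -> bucket 1 (collision)
888 -> bucket 6 (collision)
Final buckets:
0: 323 -> 701
1: 339 -> 220 -> 822
2: -
3: 889
4: 849 -> 737 -> 345 -> 898
5: -
6: 356 -> 888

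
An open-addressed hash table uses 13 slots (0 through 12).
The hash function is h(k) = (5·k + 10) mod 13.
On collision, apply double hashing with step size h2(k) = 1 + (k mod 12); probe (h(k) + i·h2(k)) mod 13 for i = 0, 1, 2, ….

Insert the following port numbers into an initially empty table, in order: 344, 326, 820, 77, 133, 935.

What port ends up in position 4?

935

344 hashes to 1; slot 1 is free -> place at 1.
326 hashes to 2; slot 2 is free -> place at 2.
820 hashes to 2, h2=5; 2 taken -> place at 7.
77 hashes to 5; slot 5 is free -> place at 5.
133 hashes to 12; slot 12 is free -> place at 12.
935 hashes to 5, h2=12; 5 taken -> place at 4.
Table: [., 344, 326, ., 935, 77, ., 820, ., ., ., ., 133]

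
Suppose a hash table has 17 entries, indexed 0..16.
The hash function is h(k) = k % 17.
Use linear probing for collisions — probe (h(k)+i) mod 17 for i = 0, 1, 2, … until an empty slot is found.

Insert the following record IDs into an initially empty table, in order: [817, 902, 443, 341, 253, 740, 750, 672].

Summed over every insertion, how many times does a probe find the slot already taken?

10

817: h=1 → slot 1
902: h=1, probe 1,2 → slot 2
443: h=1, probe 1,2,3 → slot 3
341: h=1, probe 1,2,3,4 → slot 4
253: h=15 → slot 15
740: h=9 → slot 9
750: h=2, probe 2,3,4,5 → slot 5
672: h=9, probe 9,10 → slot 10
Table: [—, 817, 902, 443, 341, 750, —, —, —, 740, 672, —, —, —, —, 253, —]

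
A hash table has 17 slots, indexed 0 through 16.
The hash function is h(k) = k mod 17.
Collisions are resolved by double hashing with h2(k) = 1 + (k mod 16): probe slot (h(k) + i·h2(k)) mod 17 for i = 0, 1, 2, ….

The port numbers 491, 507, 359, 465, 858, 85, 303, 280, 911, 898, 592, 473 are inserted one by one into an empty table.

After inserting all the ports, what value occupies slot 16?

592

491 hashes to 15; slot 15 is free => place at 15.
507 hashes to 14; slot 14 is free => place at 14.
359 hashes to 2; slot 2 is free => place at 2.
465 hashes to 6; slot 6 is free => place at 6.
858 hashes to 8; slot 8 is free => place at 8.
85 hashes to 0; slot 0 is free => place at 0.
303 hashes to 14, h2=16; 14 taken => place at 13.
280 hashes to 8, h2=9; 8,0 taken => place at 9.
911 hashes to 10; slot 10 is free => place at 10.
898 hashes to 14, h2=3; 14,0 taken => place at 3.
592 hashes to 14, h2=1; 14,15 taken => place at 16.
473 hashes to 14, h2=10; 14 taken => place at 7.
Table: [85, -, 359, 898, -, -, 465, 473, 858, 280, 911, -, -, 303, 507, 491, 592]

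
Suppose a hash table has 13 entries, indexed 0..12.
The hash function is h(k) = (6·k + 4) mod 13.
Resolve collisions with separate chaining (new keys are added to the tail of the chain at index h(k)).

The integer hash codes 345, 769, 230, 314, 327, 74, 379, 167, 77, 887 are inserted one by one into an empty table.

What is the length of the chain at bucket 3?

345 -> bucket 7
769 -> bucket 3
230 -> bucket 6
314 -> bucket 3 (collision)
327 -> bucket 3 (collision)
74 -> bucket 6 (collision)
379 -> bucket 3 (collision)
167 -> bucket 5
77 -> bucket 11
887 -> bucket 9
Final buckets:
0: _
1: _
2: _
3: 769 -> 314 -> 327 -> 379
4: _
5: 167
6: 230 -> 74
7: 345
8: _
9: 887
10: _
11: 77
12: _

4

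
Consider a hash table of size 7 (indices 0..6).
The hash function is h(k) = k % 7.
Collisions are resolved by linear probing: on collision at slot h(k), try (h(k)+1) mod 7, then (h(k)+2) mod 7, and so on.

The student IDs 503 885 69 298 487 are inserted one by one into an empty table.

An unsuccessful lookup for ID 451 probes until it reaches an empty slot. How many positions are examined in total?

503: h=6 => slot 6
885: h=3 => slot 3
69: h=6, probe 6,0 => slot 0
298: h=4 => slot 4
487: h=4, probe 4,5 => slot 5
Table: [69, -, -, 885, 298, 487, 503]
Lookup 451: h=3, probe 3,4,5,6,0,1 → slot 1 empty, not found.

6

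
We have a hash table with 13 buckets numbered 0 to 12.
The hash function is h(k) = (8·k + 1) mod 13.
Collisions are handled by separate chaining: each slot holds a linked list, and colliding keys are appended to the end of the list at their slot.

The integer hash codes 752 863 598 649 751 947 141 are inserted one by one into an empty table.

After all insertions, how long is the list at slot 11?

3

752 → bucket 11
863 → bucket 2
598 → bucket 1
649 → bucket 6
751 → bucket 3
947 → bucket 11 (collision)
141 → bucket 11 (collision)
Final buckets:
0: ∅
1: 598
2: 863
3: 751
4: ∅
5: ∅
6: 649
7: ∅
8: ∅
9: ∅
10: ∅
11: 752 -> 947 -> 141
12: ∅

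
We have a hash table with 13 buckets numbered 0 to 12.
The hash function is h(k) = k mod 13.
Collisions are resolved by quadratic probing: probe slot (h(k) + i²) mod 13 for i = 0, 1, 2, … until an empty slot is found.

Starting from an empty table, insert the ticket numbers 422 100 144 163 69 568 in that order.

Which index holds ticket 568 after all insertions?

10

Insert 422: h=6, slot 6 empty => index 6.
Insert 100: h=9, slot 9 empty => index 9.
Insert 144: h=1, slot 1 empty => index 1.
Insert 163: h=7, slot 7 empty => index 7.
Insert 69: h=4, slot 4 empty => index 4.
Insert 568: h=9, slot 9 occupied => index 10.
Table: [., 144, ., ., 69, ., 422, 163, ., 100, 568, ., .]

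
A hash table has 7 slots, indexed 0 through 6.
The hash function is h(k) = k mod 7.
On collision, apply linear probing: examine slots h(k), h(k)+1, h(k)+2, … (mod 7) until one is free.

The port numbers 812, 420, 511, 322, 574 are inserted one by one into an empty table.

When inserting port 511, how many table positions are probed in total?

812: h=0 -> slot 0
420: h=0, probe 0,1 -> slot 1
511: h=0, probe 0,1,2 -> slot 2
322: h=0, probe 0,1,2,3 -> slot 3
574: h=0, probe 0,1,2,3,4 -> slot 4
Table: [812, 420, 511, 322, 574, ∅, ∅]

3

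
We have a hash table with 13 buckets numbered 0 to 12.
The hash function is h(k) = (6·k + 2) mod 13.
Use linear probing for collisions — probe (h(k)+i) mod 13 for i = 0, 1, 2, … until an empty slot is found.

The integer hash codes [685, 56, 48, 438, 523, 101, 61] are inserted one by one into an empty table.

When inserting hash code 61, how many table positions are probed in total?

Insert 685: h=4, slot 4 empty -> index 4.
Insert 56: h=0, slot 0 empty -> index 0.
Insert 48: h=4, slot 4 occupied -> index 5.
Insert 438: h=4, slots 4,5 occupied -> index 6.
Insert 523: h=7, slot 7 empty -> index 7.
Insert 101: h=10, slot 10 empty -> index 10.
Insert 61: h=4, slots 4,5,6,7 occupied -> index 8.
Table: [56, _, _, _, 685, 48, 438, 523, 61, _, 101, _, _]

5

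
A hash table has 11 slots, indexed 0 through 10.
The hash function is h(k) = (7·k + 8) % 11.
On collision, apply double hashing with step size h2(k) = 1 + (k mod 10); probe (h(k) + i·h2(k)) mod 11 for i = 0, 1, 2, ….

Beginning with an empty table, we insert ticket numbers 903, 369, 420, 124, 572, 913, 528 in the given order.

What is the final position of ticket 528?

903: h=4 -> slot 4
369: h=6 -> slot 6
420: h=0 -> slot 0
124: h=7 -> slot 7
572: h=8 -> slot 8
913: h=8, h2=4, probe 8,1 -> slot 1
528: h=8, h2=9, probe 8,6,4,2 -> slot 2
Table: [420, 913, 528, —, 903, —, 369, 124, 572, —, —]

2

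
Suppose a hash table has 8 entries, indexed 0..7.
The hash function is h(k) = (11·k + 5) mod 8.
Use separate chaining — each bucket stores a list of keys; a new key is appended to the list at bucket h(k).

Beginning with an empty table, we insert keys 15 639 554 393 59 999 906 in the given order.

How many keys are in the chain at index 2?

15 → bucket 2
639 → bucket 2 (collision)
554 → bucket 3
393 → bucket 0
59 → bucket 6
999 → bucket 2 (collision)
906 → bucket 3 (collision)
Final buckets:
0: 393
1: ∅
2: 15 -> 639 -> 999
3: 554 -> 906
4: ∅
5: ∅
6: 59
7: ∅

3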